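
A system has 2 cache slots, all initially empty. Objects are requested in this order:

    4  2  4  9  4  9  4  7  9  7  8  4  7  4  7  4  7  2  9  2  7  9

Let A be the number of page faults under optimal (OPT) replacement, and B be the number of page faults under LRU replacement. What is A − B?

Under OPT: F F . F . . . F . . F F . . . . . F F . F . → 9 faults.
Under LRU: F F . F . . . F F . F F F . . . . F F . F F → 12 faults.
A − B = 9 − 12 = -3.

-3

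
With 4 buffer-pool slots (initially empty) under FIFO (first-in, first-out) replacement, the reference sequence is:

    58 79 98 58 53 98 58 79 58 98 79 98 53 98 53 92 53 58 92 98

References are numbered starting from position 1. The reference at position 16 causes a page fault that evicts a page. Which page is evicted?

pos 1: 58 → fault, frames {58}
pos 2: 79 → fault, frames {58,79}
pos 3: 98 → fault, frames {58,79,98}
pos 4: 58 → hit
pos 5: 53 → fault, frames {58,79,98,53}
pos 6: 98 → hit
pos 7: 58 → hit
pos 8: 79 → hit
pos 9: 58 → hit
pos 10: 98 → hit
pos 11: 79 → hit
pos 12: 98 → hit
pos 13: 53 → hit
pos 14: 98 → hit
pos 15: 53 → hit
pos 16: 92 → fault, evict 58, frames {79,98,53,92}
At position 16, page 58 is evicted.

58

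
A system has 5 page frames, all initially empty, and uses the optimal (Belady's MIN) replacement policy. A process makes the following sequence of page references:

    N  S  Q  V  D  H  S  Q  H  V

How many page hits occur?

4

N: miss, frames {N}
S: miss, frames {N,S}
Q: miss, frames {N,S,Q}
V: miss, frames {N,S,Q,V}
D: miss, frames {N,S,Q,V,D}
H: miss, evict D, frames {N,S,Q,V,H}
S: hit
Q: hit
H: hit
V: hit
Hits: 4.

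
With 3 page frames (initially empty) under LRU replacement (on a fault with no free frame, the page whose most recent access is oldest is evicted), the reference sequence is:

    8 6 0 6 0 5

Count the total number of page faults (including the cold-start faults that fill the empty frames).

8: fault, frames {8}
6: fault, frames {8,6}
0: fault, frames {8,6,0}
6: hit
0: hit
5: fault, evict 8, frames {6,0,5}
Page faults: 4.

4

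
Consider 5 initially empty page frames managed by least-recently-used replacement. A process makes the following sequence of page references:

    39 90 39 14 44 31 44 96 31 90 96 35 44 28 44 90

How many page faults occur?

9

39 → fault, frames {39}
90 → fault, frames {39,90}
39 → hit
14 → fault, frames {90,39,14}
44 → fault, frames {90,39,14,44}
31 → fault, frames {90,39,14,44,31}
44 → hit
96 → fault, evict 90, frames {39,14,31,44,96}
31 → hit
90 → fault, evict 39, frames {14,44,96,31,90}
96 → hit
35 → fault, evict 14, frames {44,31,90,96,35}
44 → hit
28 → fault, evict 31, frames {90,96,35,44,28}
44 → hit
90 → hit
Page faults: 9.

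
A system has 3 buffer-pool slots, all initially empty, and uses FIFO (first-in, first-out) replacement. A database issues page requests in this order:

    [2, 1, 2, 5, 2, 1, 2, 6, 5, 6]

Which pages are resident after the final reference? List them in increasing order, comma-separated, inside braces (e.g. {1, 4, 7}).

{1, 5, 6}

2 -> fault, frames {2}
1 -> fault, frames {2,1}
2 -> hit
5 -> fault, frames {2,1,5}
2 -> hit
1 -> hit
2 -> hit
6 -> fault, evict 2, frames {1,5,6}
5 -> hit
6 -> hit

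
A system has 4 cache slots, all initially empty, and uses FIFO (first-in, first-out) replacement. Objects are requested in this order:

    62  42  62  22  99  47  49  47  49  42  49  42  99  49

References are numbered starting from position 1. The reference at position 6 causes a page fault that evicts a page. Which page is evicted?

62

pos 1: 62: miss, frames (62)
pos 2: 42: miss, frames (62 42)
pos 3: 62: hit
pos 4: 22: miss, frames (62 42 22)
pos 5: 99: miss, frames (62 42 22 99)
pos 6: 47: miss, evict 62, frames (42 22 99 47)
At position 6, page 62 is evicted.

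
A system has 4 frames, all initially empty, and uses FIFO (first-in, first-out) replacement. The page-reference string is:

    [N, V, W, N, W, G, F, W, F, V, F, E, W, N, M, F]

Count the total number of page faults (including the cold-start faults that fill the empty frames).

8

N → miss, frames (N)
V → miss, frames (N V)
W → miss, frames (N V W)
N → hit
W → hit
G → miss, frames (N V W G)
F → miss, evict N, frames (V W G F)
W → hit
F → hit
V → hit
F → hit
E → miss, evict V, frames (W G F E)
W → hit
N → miss, evict W, frames (G F E N)
M → miss, evict G, frames (F E N M)
F → hit
Page faults: 8.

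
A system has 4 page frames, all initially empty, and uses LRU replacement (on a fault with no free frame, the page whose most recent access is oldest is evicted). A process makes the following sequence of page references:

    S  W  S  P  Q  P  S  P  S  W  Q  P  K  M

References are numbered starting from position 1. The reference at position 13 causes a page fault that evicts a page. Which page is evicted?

pos 1: S → fault, frames (S)
pos 2: W → fault, frames (S W)
pos 3: S → hit
pos 4: P → fault, frames (W S P)
pos 5: Q → fault, frames (W S P Q)
pos 6: P → hit
pos 7: S → hit
pos 8: P → hit
pos 9: S → hit
pos 10: W → hit
pos 11: Q → hit
pos 12: P → hit
pos 13: K → fault, evict S, frames (W Q P K)
At position 13, page S is evicted.

S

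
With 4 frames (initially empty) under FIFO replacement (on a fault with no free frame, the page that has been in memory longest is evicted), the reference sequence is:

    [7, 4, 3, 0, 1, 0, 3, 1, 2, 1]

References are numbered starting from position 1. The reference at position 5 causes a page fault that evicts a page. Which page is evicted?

7

pos 1: 7 -> miss, frames [7]
pos 2: 4 -> miss, frames [7, 4]
pos 3: 3 -> miss, frames [7, 4, 3]
pos 4: 0 -> miss, frames [7, 4, 3, 0]
pos 5: 1 -> miss, evict 7, frames [4, 3, 0, 1]
At position 5, page 7 is evicted.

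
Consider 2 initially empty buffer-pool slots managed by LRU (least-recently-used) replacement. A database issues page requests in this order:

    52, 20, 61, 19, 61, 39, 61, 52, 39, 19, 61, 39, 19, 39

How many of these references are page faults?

52 -> fault, frames [52]
20 -> fault, frames [52, 20]
61 -> fault, evict 52, frames [20, 61]
19 -> fault, evict 20, frames [61, 19]
61 -> hit
39 -> fault, evict 19, frames [61, 39]
61 -> hit
52 -> fault, evict 39, frames [61, 52]
39 -> fault, evict 61, frames [52, 39]
19 -> fault, evict 52, frames [39, 19]
61 -> fault, evict 39, frames [19, 61]
39 -> fault, evict 19, frames [61, 39]
19 -> fault, evict 61, frames [39, 19]
39 -> hit
Page faults: 11.

11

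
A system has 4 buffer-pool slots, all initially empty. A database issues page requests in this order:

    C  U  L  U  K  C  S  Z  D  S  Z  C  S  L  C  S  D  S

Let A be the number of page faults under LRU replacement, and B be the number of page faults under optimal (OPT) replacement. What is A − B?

1

Under LRU: F F F . F . F F F . . . . F . . F . → 9 faults.
Under OPT: F F F . F . F F F . . . . F . . . . → 8 faults.
A − B = 9 − 8 = 1.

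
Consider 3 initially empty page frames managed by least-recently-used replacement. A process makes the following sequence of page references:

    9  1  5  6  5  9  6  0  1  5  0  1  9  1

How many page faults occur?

9

9 -> fault, frames {9}
1 -> fault, frames {9,1}
5 -> fault, frames {9,1,5}
6 -> fault, evict 9, frames {1,5,6}
5 -> hit
9 -> fault, evict 1, frames {6,5,9}
6 -> hit
0 -> fault, evict 5, frames {9,6,0}
1 -> fault, evict 9, frames {6,0,1}
5 -> fault, evict 6, frames {0,1,5}
0 -> hit
1 -> hit
9 -> fault, evict 5, frames {0,1,9}
1 -> hit
Page faults: 9.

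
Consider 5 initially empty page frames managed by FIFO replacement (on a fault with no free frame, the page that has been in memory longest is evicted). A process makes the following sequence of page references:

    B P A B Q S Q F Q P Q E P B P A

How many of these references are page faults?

B → fault, frames (B)
P → fault, frames (B P)
A → fault, frames (B P A)
B → hit
Q → fault, frames (B P A Q)
S → fault, frames (B P A Q S)
Q → hit
F → fault, evict B, frames (P A Q S F)
Q → hit
P → hit
Q → hit
E → fault, evict P, frames (A Q S F E)
P → fault, evict A, frames (Q S F E P)
B → fault, evict Q, frames (S F E P B)
P → hit
A → fault, evict S, frames (F E P B A)
Page faults: 10.

10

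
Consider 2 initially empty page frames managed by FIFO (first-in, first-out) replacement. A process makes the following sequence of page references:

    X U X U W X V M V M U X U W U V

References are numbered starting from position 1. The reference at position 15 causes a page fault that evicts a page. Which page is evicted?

X

pos 1: X -> fault, frames {X}
pos 2: U -> fault, frames {X,U}
pos 3: X -> hit
pos 4: U -> hit
pos 5: W -> fault, evict X, frames {U,W}
pos 6: X -> fault, evict U, frames {W,X}
pos 7: V -> fault, evict W, frames {X,V}
pos 8: M -> fault, evict X, frames {V,M}
pos 9: V -> hit
pos 10: M -> hit
pos 11: U -> fault, evict V, frames {M,U}
pos 12: X -> fault, evict M, frames {U,X}
pos 13: U -> hit
pos 14: W -> fault, evict U, frames {X,W}
pos 15: U -> fault, evict X, frames {W,U}
At position 15, page X is evicted.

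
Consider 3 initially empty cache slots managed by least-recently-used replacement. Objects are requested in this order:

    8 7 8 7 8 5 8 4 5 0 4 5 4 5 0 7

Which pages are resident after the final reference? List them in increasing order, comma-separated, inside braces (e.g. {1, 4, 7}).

{0, 5, 7}

8: fault, frames {8}
7: fault, frames {8,7}
8: hit
7: hit
8: hit
5: fault, frames {7,8,5}
8: hit
4: fault, evict 7, frames {5,8,4}
5: hit
0: fault, evict 8, frames {4,5,0}
4: hit
5: hit
4: hit
5: hit
0: hit
7: fault, evict 4, frames {5,0,7}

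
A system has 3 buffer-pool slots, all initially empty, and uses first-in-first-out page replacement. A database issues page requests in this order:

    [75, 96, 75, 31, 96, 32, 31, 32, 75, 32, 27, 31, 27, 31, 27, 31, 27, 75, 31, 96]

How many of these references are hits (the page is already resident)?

75 → miss, frames {75}
96 → miss, frames {75,96}
75 → hit
31 → miss, frames {75,96,31}
96 → hit
32 → miss, evict 75, frames {96,31,32}
31 → hit
32 → hit
75 → miss, evict 96, frames {31,32,75}
32 → hit
27 → miss, evict 31, frames {32,75,27}
31 → miss, evict 32, frames {75,27,31}
27 → hit
31 → hit
27 → hit
31 → hit
27 → hit
75 → hit
31 → hit
96 → miss, evict 75, frames {27,31,96}
Hits: 12.

12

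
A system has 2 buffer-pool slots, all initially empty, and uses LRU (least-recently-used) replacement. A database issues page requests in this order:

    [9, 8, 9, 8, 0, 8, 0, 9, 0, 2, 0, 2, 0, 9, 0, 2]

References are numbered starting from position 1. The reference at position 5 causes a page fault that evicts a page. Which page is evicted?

9

pos 1: 9: miss, frames [9]
pos 2: 8: miss, frames [9, 8]
pos 3: 9: hit
pos 4: 8: hit
pos 5: 0: miss, evict 9, frames [8, 0]
At position 5, page 9 is evicted.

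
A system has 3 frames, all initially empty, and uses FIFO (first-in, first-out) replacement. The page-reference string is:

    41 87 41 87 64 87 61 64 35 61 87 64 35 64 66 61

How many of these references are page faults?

41 -> fault, frames (41)
87 -> fault, frames (41 87)
41 -> hit
87 -> hit
64 -> fault, frames (41 87 64)
87 -> hit
61 -> fault, evict 41, frames (87 64 61)
64 -> hit
35 -> fault, evict 87, frames (64 61 35)
61 -> hit
87 -> fault, evict 64, frames (61 35 87)
64 -> fault, evict 61, frames (35 87 64)
35 -> hit
64 -> hit
66 -> fault, evict 35, frames (87 64 66)
61 -> fault, evict 87, frames (64 66 61)
Page faults: 9.

9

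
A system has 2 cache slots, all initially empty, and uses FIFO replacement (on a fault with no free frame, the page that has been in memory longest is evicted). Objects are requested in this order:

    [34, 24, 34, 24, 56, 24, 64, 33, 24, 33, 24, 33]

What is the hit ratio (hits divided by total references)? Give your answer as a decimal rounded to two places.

34 → fault, frames (34)
24 → fault, frames (34 24)
34 → hit
24 → hit
56 → fault, evict 34, frames (24 56)
24 → hit
64 → fault, evict 24, frames (56 64)
33 → fault, evict 56, frames (64 33)
24 → fault, evict 64, frames (33 24)
33 → hit
24 → hit
33 → hit
Hits: 6 of 12 references → 6/12 = 0.5000.

0.50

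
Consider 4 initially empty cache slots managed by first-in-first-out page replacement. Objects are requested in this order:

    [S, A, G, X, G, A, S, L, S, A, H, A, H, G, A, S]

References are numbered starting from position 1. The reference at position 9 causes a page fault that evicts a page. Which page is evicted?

pos 1: S → miss, frames (S)
pos 2: A → miss, frames (S A)
pos 3: G → miss, frames (S A G)
pos 4: X → miss, frames (S A G X)
pos 5: G → hit
pos 6: A → hit
pos 7: S → hit
pos 8: L → miss, evict S, frames (A G X L)
pos 9: S → miss, evict A, frames (G X L S)
At position 9, page A is evicted.

A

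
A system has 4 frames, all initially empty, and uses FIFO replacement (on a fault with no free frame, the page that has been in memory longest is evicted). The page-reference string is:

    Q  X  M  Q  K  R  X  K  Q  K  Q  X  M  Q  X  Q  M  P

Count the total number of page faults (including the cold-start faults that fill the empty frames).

9

Q → miss, frames (Q)
X → miss, frames (Q X)
M → miss, frames (Q X M)
Q → hit
K → miss, frames (Q X M K)
R → miss, evict Q, frames (X M K R)
X → hit
K → hit
Q → miss, evict X, frames (M K R Q)
K → hit
Q → hit
X → miss, evict M, frames (K R Q X)
M → miss, evict K, frames (R Q X M)
Q → hit
X → hit
Q → hit
M → hit
P → miss, evict R, frames (Q X M P)
Page faults: 9.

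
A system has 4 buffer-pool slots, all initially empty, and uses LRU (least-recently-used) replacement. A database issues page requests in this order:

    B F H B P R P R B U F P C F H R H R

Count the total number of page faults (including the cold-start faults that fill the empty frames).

B → miss, frames (B)
F → miss, frames (B F)
H → miss, frames (B F H)
B → hit
P → miss, frames (F H B P)
R → miss, evict F, frames (H B P R)
P → hit
R → hit
B → hit
U → miss, evict H, frames (P R B U)
F → miss, evict P, frames (R B U F)
P → miss, evict R, frames (B U F P)
C → miss, evict B, frames (U F P C)
F → hit
H → miss, evict U, frames (P C F H)
R → miss, evict P, frames (C F H R)
H → hit
R → hit
Page faults: 11.

11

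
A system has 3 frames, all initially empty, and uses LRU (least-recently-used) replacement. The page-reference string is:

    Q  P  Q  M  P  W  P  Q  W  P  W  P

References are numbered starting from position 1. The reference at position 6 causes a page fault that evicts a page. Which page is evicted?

pos 1: Q → fault, frames [Q]
pos 2: P → fault, frames [Q, P]
pos 3: Q → hit
pos 4: M → fault, frames [P, Q, M]
pos 5: P → hit
pos 6: W → fault, evict Q, frames [M, P, W]
At position 6, page Q is evicted.

Q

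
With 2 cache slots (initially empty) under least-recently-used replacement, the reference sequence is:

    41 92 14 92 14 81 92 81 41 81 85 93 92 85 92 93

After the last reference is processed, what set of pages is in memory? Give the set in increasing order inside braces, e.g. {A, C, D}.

41 -> miss, frames {41}
92 -> miss, frames {41,92}
14 -> miss, evict 41, frames {92,14}
92 -> hit
14 -> hit
81 -> miss, evict 92, frames {14,81}
92 -> miss, evict 14, frames {81,92}
81 -> hit
41 -> miss, evict 92, frames {81,41}
81 -> hit
85 -> miss, evict 41, frames {81,85}
93 -> miss, evict 81, frames {85,93}
92 -> miss, evict 85, frames {93,92}
85 -> miss, evict 93, frames {92,85}
92 -> hit
93 -> miss, evict 85, frames {92,93}

{92, 93}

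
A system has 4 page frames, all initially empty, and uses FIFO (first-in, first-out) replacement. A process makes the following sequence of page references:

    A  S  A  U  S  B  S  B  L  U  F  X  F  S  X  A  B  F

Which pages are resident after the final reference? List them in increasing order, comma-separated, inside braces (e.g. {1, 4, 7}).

A: miss, frames {A}
S: miss, frames {A,S}
A: hit
U: miss, frames {A,S,U}
S: hit
B: miss, frames {A,S,U,B}
S: hit
B: hit
L: miss, evict A, frames {S,U,B,L}
U: hit
F: miss, evict S, frames {U,B,L,F}
X: miss, evict U, frames {B,L,F,X}
F: hit
S: miss, evict B, frames {L,F,X,S}
X: hit
A: miss, evict L, frames {F,X,S,A}
B: miss, evict F, frames {X,S,A,B}
F: miss, evict X, frames {S,A,B,F}

{A, B, F, S}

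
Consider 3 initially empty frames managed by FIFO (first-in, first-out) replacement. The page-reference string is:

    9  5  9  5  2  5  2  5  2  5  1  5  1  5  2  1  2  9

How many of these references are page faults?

5

9 -> fault, frames {9}
5 -> fault, frames {9,5}
9 -> hit
5 -> hit
2 -> fault, frames {9,5,2}
5 -> hit
2 -> hit
5 -> hit
2 -> hit
5 -> hit
1 -> fault, evict 9, frames {5,2,1}
5 -> hit
1 -> hit
5 -> hit
2 -> hit
1 -> hit
2 -> hit
9 -> fault, evict 5, frames {2,1,9}
Page faults: 5.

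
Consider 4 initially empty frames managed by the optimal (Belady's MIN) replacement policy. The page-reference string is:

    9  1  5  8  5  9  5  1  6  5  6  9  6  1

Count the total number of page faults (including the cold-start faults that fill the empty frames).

5

9: miss, frames [9]
1: miss, frames [9, 1]
5: miss, frames [9, 1, 5]
8: miss, frames [9, 1, 5, 8]
5: hit
9: hit
5: hit
1: hit
6: miss, evict 8, frames [9, 1, 5, 6]
5: hit
6: hit
9: hit
6: hit
1: hit
Page faults: 5.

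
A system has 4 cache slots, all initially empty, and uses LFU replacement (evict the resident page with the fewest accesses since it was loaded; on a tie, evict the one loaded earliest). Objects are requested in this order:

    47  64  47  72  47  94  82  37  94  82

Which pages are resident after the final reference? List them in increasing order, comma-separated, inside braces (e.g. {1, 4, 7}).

{37, 47, 82, 94}

47: miss, frames (47)
64: miss, frames (47 64)
47: hit
72: miss, frames (47 64 72)
47: hit
94: miss, frames (47 64 72 94)
82: miss, evict 64, frames (47 72 94 82)
37: miss, evict 72, frames (47 94 82 37)
94: hit
82: hit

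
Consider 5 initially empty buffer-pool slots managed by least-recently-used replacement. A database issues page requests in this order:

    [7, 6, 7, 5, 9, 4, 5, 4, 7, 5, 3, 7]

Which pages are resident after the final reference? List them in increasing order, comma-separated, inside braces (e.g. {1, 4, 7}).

7 → fault, frames [7]
6 → fault, frames [7, 6]
7 → hit
5 → fault, frames [6, 7, 5]
9 → fault, frames [6, 7, 5, 9]
4 → fault, frames [6, 7, 5, 9, 4]
5 → hit
4 → hit
7 → hit
5 → hit
3 → fault, evict 6, frames [9, 4, 7, 5, 3]
7 → hit

{3, 4, 5, 7, 9}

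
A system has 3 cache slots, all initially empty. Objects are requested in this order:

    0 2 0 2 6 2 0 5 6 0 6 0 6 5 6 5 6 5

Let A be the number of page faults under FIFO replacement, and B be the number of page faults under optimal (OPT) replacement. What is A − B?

1

Under FIFO: F F . . F . . F . F . . . . . . . . → 5 faults.
Under OPT: F F . . F . . F . . . . . . . . . . → 4 faults.
A − B = 5 − 4 = 1.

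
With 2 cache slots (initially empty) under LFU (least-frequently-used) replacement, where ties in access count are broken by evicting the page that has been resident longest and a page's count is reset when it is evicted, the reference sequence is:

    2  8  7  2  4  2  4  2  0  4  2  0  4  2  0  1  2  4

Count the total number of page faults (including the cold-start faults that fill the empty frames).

2: fault, frames (2)
8: fault, frames (2 8)
7: fault, evict 2, frames (8 7)
2: fault, evict 8, frames (7 2)
4: fault, evict 7, frames (2 4)
2: hit
4: hit
2: hit
0: fault, evict 4, frames (2 0)
4: fault, evict 0, frames (2 4)
2: hit
0: fault, evict 4, frames (2 0)
4: fault, evict 0, frames (2 4)
2: hit
0: fault, evict 4, frames (2 0)
1: fault, evict 0, frames (2 1)
2: hit
4: fault, evict 1, frames (2 4)
Page faults: 12.

12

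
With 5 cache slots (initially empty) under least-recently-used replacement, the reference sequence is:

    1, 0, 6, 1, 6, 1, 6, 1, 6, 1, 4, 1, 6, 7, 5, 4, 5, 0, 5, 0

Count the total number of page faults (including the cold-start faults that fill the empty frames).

1: miss, frames {1}
0: miss, frames {1,0}
6: miss, frames {1,0,6}
1: hit
6: hit
1: hit
6: hit
1: hit
6: hit
1: hit
4: miss, frames {0,6,1,4}
1: hit
6: hit
7: miss, frames {0,4,1,6,7}
5: miss, evict 0, frames {4,1,6,7,5}
4: hit
5: hit
0: miss, evict 1, frames {6,7,4,5,0}
5: hit
0: hit
Page faults: 7.

7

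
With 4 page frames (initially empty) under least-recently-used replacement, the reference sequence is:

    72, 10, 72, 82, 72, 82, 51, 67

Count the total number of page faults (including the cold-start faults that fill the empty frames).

5

72: fault, frames (72)
10: fault, frames (72 10)
72: hit
82: fault, frames (10 72 82)
72: hit
82: hit
51: fault, frames (10 72 82 51)
67: fault, evict 10, frames (72 82 51 67)
Page faults: 5.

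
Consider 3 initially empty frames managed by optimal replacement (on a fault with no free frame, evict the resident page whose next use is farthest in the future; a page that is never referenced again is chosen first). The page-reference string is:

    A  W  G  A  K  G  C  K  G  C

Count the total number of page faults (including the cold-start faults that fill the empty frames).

A -> miss, frames [A]
W -> miss, frames [A, W]
G -> miss, frames [A, W, G]
A -> hit
K -> miss, evict W, frames [A, G, K]
G -> hit
C -> miss, evict A, frames [G, K, C]
K -> hit
G -> hit
C -> hit
Page faults: 5.

5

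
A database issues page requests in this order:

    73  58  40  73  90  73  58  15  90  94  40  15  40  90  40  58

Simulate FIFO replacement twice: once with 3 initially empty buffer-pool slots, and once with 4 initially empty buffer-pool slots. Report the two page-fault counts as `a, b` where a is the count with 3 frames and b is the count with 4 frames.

13, 7

3 frames: F F F . F F F F F F F F . F . F → 13 faults.
4 frames: F F F . F . . F . F . . . . . F → 7 faults.
7 < 13: adding a frame reduced faults, as is typical.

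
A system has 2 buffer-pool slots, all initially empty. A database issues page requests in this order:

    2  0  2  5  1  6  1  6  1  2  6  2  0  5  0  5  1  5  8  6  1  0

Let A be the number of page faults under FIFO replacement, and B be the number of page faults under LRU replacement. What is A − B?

Under FIFO: F F . F F F . . . F . . F F . . F . F F F F → 13 faults.
Under LRU: F F . F F F . . . F F . F F . . F . F F F F → 14 faults.
A − B = 13 − 14 = -1.

-1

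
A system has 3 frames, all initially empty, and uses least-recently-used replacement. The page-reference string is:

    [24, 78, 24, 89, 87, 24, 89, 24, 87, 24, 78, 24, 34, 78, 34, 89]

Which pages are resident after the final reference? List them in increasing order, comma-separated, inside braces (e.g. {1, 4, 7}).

{34, 78, 89}

24: miss, frames {24}
78: miss, frames {24,78}
24: hit
89: miss, frames {78,24,89}
87: miss, evict 78, frames {24,89,87}
24: hit
89: hit
24: hit
87: hit
24: hit
78: miss, evict 89, frames {87,24,78}
24: hit
34: miss, evict 87, frames {78,24,34}
78: hit
34: hit
89: miss, evict 24, frames {78,34,89}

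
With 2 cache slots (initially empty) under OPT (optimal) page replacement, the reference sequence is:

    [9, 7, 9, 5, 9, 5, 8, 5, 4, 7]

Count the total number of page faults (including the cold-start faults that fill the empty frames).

6

9 → miss, frames [9]
7 → miss, frames [9, 7]
9 → hit
5 → miss, evict 7, frames [9, 5]
9 → hit
5 → hit
8 → miss, evict 9, frames [5, 8]
5 → hit
4 → miss, evict 8, frames [5, 4]
7 → miss, evict 4, frames [5, 7]
Page faults: 6.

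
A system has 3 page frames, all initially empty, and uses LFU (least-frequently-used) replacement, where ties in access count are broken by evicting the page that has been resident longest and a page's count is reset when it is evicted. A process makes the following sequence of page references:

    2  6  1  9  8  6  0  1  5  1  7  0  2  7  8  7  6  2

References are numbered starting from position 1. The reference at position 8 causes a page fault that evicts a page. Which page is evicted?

pos 1: 2: miss, frames {2}
pos 2: 6: miss, frames {2,6}
pos 3: 1: miss, frames {2,6,1}
pos 4: 9: miss, evict 2, frames {6,1,9}
pos 5: 8: miss, evict 6, frames {1,9,8}
pos 6: 6: miss, evict 1, frames {9,8,6}
pos 7: 0: miss, evict 9, frames {8,6,0}
pos 8: 1: miss, evict 8, frames {6,0,1}
At position 8, page 8 is evicted.

8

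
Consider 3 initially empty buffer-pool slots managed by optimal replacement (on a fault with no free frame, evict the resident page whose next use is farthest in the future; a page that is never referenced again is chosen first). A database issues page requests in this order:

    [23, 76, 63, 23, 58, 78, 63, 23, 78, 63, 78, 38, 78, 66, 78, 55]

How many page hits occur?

8

23 -> fault, frames (23)
76 -> fault, frames (23 76)
63 -> fault, frames (23 76 63)
23 -> hit
58 -> fault, evict 76, frames (23 63 58)
78 -> fault, evict 58, frames (23 63 78)
63 -> hit
23 -> hit
78 -> hit
63 -> hit
78 -> hit
38 -> fault, evict 63, frames (23 78 38)
78 -> hit
66 -> fault, evict 38, frames (23 78 66)
78 -> hit
55 -> fault, evict 66, frames (23 78 55)
Hits: 8.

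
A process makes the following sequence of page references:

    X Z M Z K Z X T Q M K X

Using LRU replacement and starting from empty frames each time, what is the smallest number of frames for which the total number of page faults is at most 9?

4

f=1: 12 faults
f=2: 10 faults
f=3: 10 faults
f=4: 9 faults
f=5: 8 faults
f=6: 6 faults
Smallest f with faults ≤ 9 is 4.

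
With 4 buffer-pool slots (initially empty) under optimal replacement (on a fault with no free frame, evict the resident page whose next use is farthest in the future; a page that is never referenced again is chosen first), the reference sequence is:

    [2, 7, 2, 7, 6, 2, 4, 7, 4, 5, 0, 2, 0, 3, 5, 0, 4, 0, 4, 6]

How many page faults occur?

2 -> miss, frames [2]
7 -> miss, frames [2, 7]
2 -> hit
7 -> hit
6 -> miss, frames [2, 7, 6]
2 -> hit
4 -> miss, frames [2, 7, 6, 4]
7 -> hit
4 -> hit
5 -> miss, evict 7, frames [2, 6, 4, 5]
0 -> miss, evict 6, frames [2, 4, 5, 0]
2 -> hit
0 -> hit
3 -> miss, evict 2, frames [4, 5, 0, 3]
5 -> hit
0 -> hit
4 -> hit
0 -> hit
4 -> hit
6 -> miss, evict 3, frames [4, 5, 0, 6]
Page faults: 8.

8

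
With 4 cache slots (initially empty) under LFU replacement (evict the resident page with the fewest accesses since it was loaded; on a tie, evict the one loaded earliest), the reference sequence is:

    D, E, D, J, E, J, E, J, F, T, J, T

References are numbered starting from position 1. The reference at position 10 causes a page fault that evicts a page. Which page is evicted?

pos 1: D -> fault, frames [D]
pos 2: E -> fault, frames [D, E]
pos 3: D -> hit
pos 4: J -> fault, frames [D, E, J]
pos 5: E -> hit
pos 6: J -> hit
pos 7: E -> hit
pos 8: J -> hit
pos 9: F -> fault, frames [D, E, J, F]
pos 10: T -> fault, evict F, frames [D, E, J, T]
At position 10, page F is evicted.

F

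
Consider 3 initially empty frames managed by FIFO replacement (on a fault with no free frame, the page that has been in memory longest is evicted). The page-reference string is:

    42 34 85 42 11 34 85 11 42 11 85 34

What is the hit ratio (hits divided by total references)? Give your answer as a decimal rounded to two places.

0.50

42 → miss, frames (42)
34 → miss, frames (42 34)
85 → miss, frames (42 34 85)
42 → hit
11 → miss, evict 42, frames (34 85 11)
34 → hit
85 → hit
11 → hit
42 → miss, evict 34, frames (85 11 42)
11 → hit
85 → hit
34 → miss, evict 85, frames (11 42 34)
Hits: 6 of 12 references → 6/12 = 0.5000.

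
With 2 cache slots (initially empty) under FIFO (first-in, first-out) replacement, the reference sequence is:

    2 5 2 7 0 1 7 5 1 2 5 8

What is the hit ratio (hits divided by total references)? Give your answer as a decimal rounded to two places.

2 → fault, frames {2}
5 → fault, frames {2,5}
2 → hit
7 → fault, evict 2, frames {5,7}
0 → fault, evict 5, frames {7,0}
1 → fault, evict 7, frames {0,1}
7 → fault, evict 0, frames {1,7}
5 → fault, evict 1, frames {7,5}
1 → fault, evict 7, frames {5,1}
2 → fault, evict 5, frames {1,2}
5 → fault, evict 1, frames {2,5}
8 → fault, evict 2, frames {5,8}
Hits: 1 of 12 references → 1/12 = 0.0833.

0.08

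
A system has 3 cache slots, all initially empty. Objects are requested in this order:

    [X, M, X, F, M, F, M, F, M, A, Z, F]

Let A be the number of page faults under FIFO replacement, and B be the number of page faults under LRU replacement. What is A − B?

Under FIFO: F F . F . . . . . F F . → 5 faults.
Under LRU: F F . F . . . . . F F F → 6 faults.
A − B = 5 − 6 = -1.

-1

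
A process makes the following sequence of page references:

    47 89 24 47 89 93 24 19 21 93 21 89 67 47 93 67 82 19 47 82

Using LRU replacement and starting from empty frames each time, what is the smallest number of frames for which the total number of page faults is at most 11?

f=1: 20 faults
f=2: 19 faults
f=3: 15 faults
f=4: 13 faults
f=5: 10 faults
f=6: 10 faults
f=7: 8 faults
f=8: 8 faults
Smallest f with faults ≤ 11 is 5.

5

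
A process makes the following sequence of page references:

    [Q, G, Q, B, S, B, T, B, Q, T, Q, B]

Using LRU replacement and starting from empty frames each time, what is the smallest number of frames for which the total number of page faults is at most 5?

4

f=1: 12 faults
f=2: 8 faults
f=3: 6 faults
f=4: 5 faults
f=5: 5 faults
Smallest f with faults ≤ 5 is 4.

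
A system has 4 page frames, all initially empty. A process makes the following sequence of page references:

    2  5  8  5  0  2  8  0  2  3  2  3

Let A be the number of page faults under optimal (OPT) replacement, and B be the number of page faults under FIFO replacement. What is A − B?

Under OPT: F F F . F . . . . F . . → 5 faults.
Under FIFO: F F F . F . . . . F F . → 6 faults.
A − B = 5 − 6 = -1.

-1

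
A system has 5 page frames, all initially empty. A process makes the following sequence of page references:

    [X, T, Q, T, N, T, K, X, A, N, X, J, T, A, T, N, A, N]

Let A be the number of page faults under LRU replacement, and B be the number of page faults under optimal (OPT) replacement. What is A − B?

1

Under LRU: F F F . F . F . F . . F F . . . . . → 8 faults.
Under OPT: F F F . F . F . F . . F . . . . . . → 7 faults.
A − B = 8 − 7 = 1.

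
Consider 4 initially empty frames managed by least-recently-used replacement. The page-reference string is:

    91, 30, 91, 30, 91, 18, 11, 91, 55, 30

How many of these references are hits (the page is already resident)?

91 → miss, frames [91]
30 → miss, frames [91, 30]
91 → hit
30 → hit
91 → hit
18 → miss, frames [30, 91, 18]
11 → miss, frames [30, 91, 18, 11]
91 → hit
55 → miss, evict 30, frames [18, 11, 91, 55]
30 → miss, evict 18, frames [11, 91, 55, 30]
Hits: 4.

4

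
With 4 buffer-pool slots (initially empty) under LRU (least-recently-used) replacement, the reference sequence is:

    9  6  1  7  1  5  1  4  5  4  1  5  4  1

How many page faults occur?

9 -> miss, frames [9]
6 -> miss, frames [9, 6]
1 -> miss, frames [9, 6, 1]
7 -> miss, frames [9, 6, 1, 7]
1 -> hit
5 -> miss, evict 9, frames [6, 7, 1, 5]
1 -> hit
4 -> miss, evict 6, frames [7, 5, 1, 4]
5 -> hit
4 -> hit
1 -> hit
5 -> hit
4 -> hit
1 -> hit
Page faults: 6.

6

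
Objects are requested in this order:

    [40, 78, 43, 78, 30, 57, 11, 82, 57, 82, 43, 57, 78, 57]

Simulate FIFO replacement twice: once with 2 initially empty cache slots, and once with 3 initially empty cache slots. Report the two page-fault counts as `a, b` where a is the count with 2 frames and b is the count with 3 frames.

2 frames: F F F . F F F F F . F . F F → 11 faults.
3 frames: F F F . F F F F . . F F F . → 10 faults.
10 < 11: adding a frame reduced faults, as is typical.

11, 10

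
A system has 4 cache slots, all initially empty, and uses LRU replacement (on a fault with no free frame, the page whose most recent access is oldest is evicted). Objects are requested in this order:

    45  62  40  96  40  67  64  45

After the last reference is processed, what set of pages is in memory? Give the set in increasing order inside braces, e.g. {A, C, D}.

{40, 45, 64, 67}

45 -> fault, frames [45]
62 -> fault, frames [45, 62]
40 -> fault, frames [45, 62, 40]
96 -> fault, frames [45, 62, 40, 96]
40 -> hit
67 -> fault, evict 45, frames [62, 96, 40, 67]
64 -> fault, evict 62, frames [96, 40, 67, 64]
45 -> fault, evict 96, frames [40, 67, 64, 45]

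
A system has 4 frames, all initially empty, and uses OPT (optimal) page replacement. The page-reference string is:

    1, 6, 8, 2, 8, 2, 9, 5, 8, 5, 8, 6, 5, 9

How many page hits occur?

1 -> fault, frames {1}
6 -> fault, frames {1,6}
8 -> fault, frames {1,6,8}
2 -> fault, frames {1,6,8,2}
8 -> hit
2 -> hit
9 -> fault, evict 2, frames {1,6,8,9}
5 -> fault, evict 1, frames {6,8,9,5}
8 -> hit
5 -> hit
8 -> hit
6 -> hit
5 -> hit
9 -> hit
Hits: 8.

8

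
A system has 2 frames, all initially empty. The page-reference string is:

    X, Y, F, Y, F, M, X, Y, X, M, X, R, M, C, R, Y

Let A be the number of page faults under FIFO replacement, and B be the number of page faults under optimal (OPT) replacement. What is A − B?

Under FIFO: F F F . . F F F . F F F F F F F → 13 faults.
Under OPT: F F F . . F F . . F . F . F . F → 9 faults.
A − B = 13 − 9 = 4.

4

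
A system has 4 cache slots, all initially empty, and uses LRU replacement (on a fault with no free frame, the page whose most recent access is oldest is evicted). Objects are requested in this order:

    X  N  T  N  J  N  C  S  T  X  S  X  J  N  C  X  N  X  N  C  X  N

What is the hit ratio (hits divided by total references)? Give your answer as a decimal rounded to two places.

0.50

X → fault, frames [X]
N → fault, frames [X, N]
T → fault, frames [X, N, T]
N → hit
J → fault, frames [X, T, N, J]
N → hit
C → fault, evict X, frames [T, J, N, C]
S → fault, evict T, frames [J, N, C, S]
T → fault, evict J, frames [N, C, S, T]
X → fault, evict N, frames [C, S, T, X]
S → hit
X → hit
J → fault, evict C, frames [T, S, X, J]
N → fault, evict T, frames [S, X, J, N]
C → fault, evict S, frames [X, J, N, C]
X → hit
N → hit
X → hit
N → hit
C → hit
X → hit
N → hit
Hits: 11 of 22 references → 11/22 = 0.5000.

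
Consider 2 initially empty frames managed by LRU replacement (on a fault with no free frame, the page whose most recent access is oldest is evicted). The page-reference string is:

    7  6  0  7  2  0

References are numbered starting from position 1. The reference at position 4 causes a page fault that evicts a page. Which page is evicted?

6

pos 1: 7: miss, frames (7)
pos 2: 6: miss, frames (7 6)
pos 3: 0: miss, evict 7, frames (6 0)
pos 4: 7: miss, evict 6, frames (0 7)
At position 4, page 6 is evicted.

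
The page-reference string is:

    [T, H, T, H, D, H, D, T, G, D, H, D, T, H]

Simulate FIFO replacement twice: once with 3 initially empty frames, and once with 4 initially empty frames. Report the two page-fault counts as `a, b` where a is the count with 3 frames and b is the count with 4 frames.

3 frames: F F . . F . . . F . . . F F → 6 faults.
4 frames: F F . . F . . . F . . . . . → 4 faults.
4 < 6: adding a frame reduced faults, as is typical.

6, 4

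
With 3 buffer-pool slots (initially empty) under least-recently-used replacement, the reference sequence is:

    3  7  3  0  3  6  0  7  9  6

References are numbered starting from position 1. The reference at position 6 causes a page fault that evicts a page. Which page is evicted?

7

pos 1: 3 → fault, frames [3]
pos 2: 7 → fault, frames [3, 7]
pos 3: 3 → hit
pos 4: 0 → fault, frames [7, 3, 0]
pos 5: 3 → hit
pos 6: 6 → fault, evict 7, frames [0, 3, 6]
At position 6, page 7 is evicted.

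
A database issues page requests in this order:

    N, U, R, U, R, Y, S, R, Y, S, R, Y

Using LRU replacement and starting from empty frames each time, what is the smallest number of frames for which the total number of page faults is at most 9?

3

f=1: 12 faults
f=2: 10 faults
f=3: 5 faults
f=4: 5 faults
f=5: 5 faults
Smallest f with faults ≤ 9 is 3.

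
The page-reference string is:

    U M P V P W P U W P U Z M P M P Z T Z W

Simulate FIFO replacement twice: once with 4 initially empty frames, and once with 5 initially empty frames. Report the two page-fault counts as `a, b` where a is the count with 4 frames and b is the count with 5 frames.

4 frames: F F F F . F . F . . . F F F . . . F . F → 11 faults.
5 frames: F F F F . F . . . . . F . . . . . F . . → 7 faults.
7 < 11: adding a frame reduced faults, as is typical.

11, 7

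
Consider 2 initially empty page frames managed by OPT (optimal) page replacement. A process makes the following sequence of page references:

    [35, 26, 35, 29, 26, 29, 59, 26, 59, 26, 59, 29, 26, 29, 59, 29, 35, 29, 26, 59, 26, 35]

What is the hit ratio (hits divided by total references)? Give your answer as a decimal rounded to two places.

0.55

35: miss, frames [35]
26: miss, frames [35, 26]
35: hit
29: miss, evict 35, frames [26, 29]
26: hit
29: hit
59: miss, evict 29, frames [26, 59]
26: hit
59: hit
26: hit
59: hit
29: miss, evict 59, frames [26, 29]
26: hit
29: hit
59: miss, evict 26, frames [29, 59]
29: hit
35: miss, evict 59, frames [29, 35]
29: hit
26: miss, evict 29, frames [35, 26]
59: miss, evict 35, frames [26, 59]
26: hit
35: miss, evict 59, frames [26, 35]
Hits: 12 of 22 references → 12/22 = 0.5455.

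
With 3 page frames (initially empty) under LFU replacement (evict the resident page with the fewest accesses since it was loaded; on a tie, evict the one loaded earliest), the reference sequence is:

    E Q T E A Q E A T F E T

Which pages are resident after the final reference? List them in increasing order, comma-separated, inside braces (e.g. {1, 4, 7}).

E: fault, frames {E}
Q: fault, frames {E,Q}
T: fault, frames {E,Q,T}
E: hit
A: fault, evict Q, frames {E,T,A}
Q: fault, evict T, frames {E,A,Q}
E: hit
A: hit
T: fault, evict Q, frames {E,A,T}
F: fault, evict T, frames {E,A,F}
E: hit
T: fault, evict F, frames {E,A,T}

{A, E, T}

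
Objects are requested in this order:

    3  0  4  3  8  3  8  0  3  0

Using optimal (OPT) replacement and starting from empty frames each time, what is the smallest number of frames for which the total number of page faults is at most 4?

3

f=1: 10 faults
f=2: 5 faults
f=3: 4 faults
f=4: 4 faults
Smallest f with faults ≤ 4 is 3.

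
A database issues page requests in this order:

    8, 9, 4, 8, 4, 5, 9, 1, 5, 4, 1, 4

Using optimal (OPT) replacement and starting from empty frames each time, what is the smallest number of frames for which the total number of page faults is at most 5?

3

f=1: 12 faults
f=2: 7 faults
f=3: 5 faults
f=4: 5 faults
f=5: 5 faults
Smallest f with faults ≤ 5 is 3.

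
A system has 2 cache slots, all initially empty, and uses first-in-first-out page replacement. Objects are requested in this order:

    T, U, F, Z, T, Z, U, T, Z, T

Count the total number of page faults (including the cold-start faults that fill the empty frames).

T → miss, frames [T]
U → miss, frames [T, U]
F → miss, evict T, frames [U, F]
Z → miss, evict U, frames [F, Z]
T → miss, evict F, frames [Z, T]
Z → hit
U → miss, evict Z, frames [T, U]
T → hit
Z → miss, evict T, frames [U, Z]
T → miss, evict U, frames [Z, T]
Page faults: 8.

8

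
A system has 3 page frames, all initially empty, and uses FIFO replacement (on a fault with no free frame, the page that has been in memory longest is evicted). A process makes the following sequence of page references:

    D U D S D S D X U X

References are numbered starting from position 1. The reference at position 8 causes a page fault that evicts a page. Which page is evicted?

D

pos 1: D -> fault, frames {D}
pos 2: U -> fault, frames {D,U}
pos 3: D -> hit
pos 4: S -> fault, frames {D,U,S}
pos 5: D -> hit
pos 6: S -> hit
pos 7: D -> hit
pos 8: X -> fault, evict D, frames {U,S,X}
At position 8, page D is evicted.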